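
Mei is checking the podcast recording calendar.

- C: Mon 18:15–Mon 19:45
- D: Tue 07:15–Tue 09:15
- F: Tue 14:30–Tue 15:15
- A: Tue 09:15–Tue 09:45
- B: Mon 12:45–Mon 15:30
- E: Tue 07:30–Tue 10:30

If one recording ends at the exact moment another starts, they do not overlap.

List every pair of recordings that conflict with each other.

Two intervals overlap when each starts before the other ends.
Sorted by start: B, C, D, E, A, F.
C starts after B ends; B is clear from here.
D starts after C ends; C is clear from here.
E starts before D ends → D and E overlap.
A starts exactly when D ends (back-to-back, no overlap); D is clear from here.
A starts before E ends → E and A overlap.
F starts after E ends.
F starts after A ends.

A & E, D & E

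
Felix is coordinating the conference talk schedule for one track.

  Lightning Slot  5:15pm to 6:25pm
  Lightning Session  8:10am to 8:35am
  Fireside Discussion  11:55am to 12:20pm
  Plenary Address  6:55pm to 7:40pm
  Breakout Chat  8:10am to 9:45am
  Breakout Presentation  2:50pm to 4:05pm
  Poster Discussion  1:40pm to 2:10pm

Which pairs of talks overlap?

Breakout Chat & Lightning Session

Sorted by start: Lightning Session, Breakout Chat, Fireside Discussion, Poster Discussion, Breakout Presentation, Lightning Slot, Plenary Address.
Breakout Chat starts before Lightning Session ends → Lightning Session and Breakout Chat overlap.
Fireside Discussion starts after Lightning Session ends; Lightning Session is clear from here.
Fireside Discussion starts after Breakout Chat ends; Breakout Chat is clear from here.
Poster Discussion starts after Fireside Discussion ends; Fireside Discussion is clear from here.
Breakout Presentation starts after Poster Discussion ends; Poster Discussion is clear from here.
Lightning Slot starts after Breakout Presentation ends; Breakout Presentation is clear from here.
Plenary Address starts after Lightning Slot ends.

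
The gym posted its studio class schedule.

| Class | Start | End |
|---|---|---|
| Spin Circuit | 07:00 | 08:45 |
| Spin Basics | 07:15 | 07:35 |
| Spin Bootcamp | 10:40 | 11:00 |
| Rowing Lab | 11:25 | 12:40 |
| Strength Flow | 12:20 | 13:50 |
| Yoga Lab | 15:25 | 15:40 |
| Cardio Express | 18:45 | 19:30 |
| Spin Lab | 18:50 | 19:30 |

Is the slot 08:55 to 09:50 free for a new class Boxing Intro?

Yes — the slot is free

Spin Circuit: ends 08:45 at or before Boxing Intro starts 08:55 → clear.
Spin Basics: ends 07:35 at or before Boxing Intro starts 08:55 → clear.
Spin Bootcamp: starts 10:40 at or after Boxing Intro ends 09:50 → clear.
Rowing Lab: starts 11:25 at or after Boxing Intro ends 09:50 → clear.
Strength Flow: starts 12:20 at or after Boxing Intro ends 09:50 → clear.
Yoga Lab: starts 15:25 at or after Boxing Intro ends 09:50 → clear.
Cardio Express: starts 18:45 at or after Boxing Intro ends 09:50 → clear.
Spin Lab: starts 18:50 at or after Boxing Intro ends 09:50 → clear.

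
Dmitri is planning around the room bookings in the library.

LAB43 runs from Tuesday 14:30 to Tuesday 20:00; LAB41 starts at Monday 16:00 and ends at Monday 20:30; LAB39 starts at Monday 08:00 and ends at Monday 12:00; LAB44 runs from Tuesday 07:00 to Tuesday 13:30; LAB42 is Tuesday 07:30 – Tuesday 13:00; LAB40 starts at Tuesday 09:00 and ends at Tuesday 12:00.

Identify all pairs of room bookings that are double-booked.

LAB40 & LAB42, LAB40 & LAB44, LAB42 & LAB44

Sorted by start: LAB39, LAB41, LAB44, LAB42, LAB40, LAB43.
LAB41 starts after LAB39 ends; LAB39 is clear from here.
LAB44 starts after LAB41 ends; LAB41 is clear from here.
LAB42 starts before LAB44 ends → LAB44 and LAB42 overlap.
LAB40 starts before LAB44 ends → LAB44 and LAB40 overlap.
LAB43 starts after LAB44 ends.
LAB40 starts before LAB42 ends → LAB42 and LAB40 overlap.
LAB43 starts after LAB42 ends.
LAB43 starts after LAB40 ends.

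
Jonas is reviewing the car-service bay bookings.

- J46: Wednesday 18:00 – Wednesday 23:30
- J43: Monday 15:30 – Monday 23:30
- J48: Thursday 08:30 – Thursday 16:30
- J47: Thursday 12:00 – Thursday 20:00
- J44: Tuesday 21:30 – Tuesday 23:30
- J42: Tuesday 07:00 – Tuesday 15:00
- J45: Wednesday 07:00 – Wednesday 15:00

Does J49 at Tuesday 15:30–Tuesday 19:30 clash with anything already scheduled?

J43: ends Monday 23:30 at or before J49 starts Tuesday 15:30 → clear.
J42: ends Tuesday 15:00 at or before J49 starts Tuesday 15:30 → clear.
J44: starts Tuesday 21:30 at or after J49 ends Tuesday 19:30 → clear.
J45: starts Wednesday 07:00 at or after J49 ends Tuesday 19:30 → clear.
J46: starts Wednesday 18:00 at or after J49 ends Tuesday 19:30 → clear.
J48: starts Thursday 08:30 at or after J49 ends Tuesday 19:30 → clear.
J47: starts Thursday 12:00 at or after J49 ends Tuesday 19:30 → clear.

No — it doesn't clash with anything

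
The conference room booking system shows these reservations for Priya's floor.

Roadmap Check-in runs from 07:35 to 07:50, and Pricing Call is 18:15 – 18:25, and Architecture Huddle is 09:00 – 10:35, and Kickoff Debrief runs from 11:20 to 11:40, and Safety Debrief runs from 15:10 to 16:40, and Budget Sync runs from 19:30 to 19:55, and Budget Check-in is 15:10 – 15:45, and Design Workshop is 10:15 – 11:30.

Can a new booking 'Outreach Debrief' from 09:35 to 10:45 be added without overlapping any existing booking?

Roadmap Check-in: ends 07:50 at or before Outreach Debrief starts 09:35 → clear.
Architecture Huddle: starts 09:00 before Outreach Debrief ends 10:45, and ends 10:35 after Outreach Debrief starts 09:35 → overlap.
Design Workshop: starts 10:15 before Outreach Debrief ends 10:45, and ends 11:30 after Outreach Debrief starts 09:35 → overlap.
Kickoff Debrief: starts 11:20 at or after Outreach Debrief ends 10:45 → clear.
Safety Debrief: starts 15:10 at or after Outreach Debrief ends 10:45 → clear.
Budget Check-in: starts 15:10 at or after Outreach Debrief ends 10:45 → clear.
Pricing Call: starts 18:15 at or after Outreach Debrief ends 10:45 → clear.
Budget Sync: starts 19:30 at or after Outreach Debrief ends 10:45 → clear.
Outreach Debrief overlaps Design Workshop, Architecture Huddle.

No — it overlaps Architecture Huddle, Design Workshop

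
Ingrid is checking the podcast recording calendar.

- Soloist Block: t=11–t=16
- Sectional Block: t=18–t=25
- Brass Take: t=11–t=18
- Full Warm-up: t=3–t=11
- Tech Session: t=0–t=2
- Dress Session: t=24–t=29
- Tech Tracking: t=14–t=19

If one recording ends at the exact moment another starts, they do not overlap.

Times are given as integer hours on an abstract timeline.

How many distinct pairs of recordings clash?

Sorted by start: Tech Session, Full Warm-up, Brass Take, Soloist Block, Tech Tracking, Sectional Block, Dress Session.
Full Warm-up starts after Tech Session ends; Tech Session is clear from here.
Brass Take starts exactly when Full Warm-up ends (back-to-back, no overlap); Full Warm-up is clear from here.
Soloist Block starts before Brass Take ends → Brass Take and Soloist Block overlap.
Tech Tracking starts before Brass Take ends → Brass Take and Tech Tracking overlap.
Sectional Block starts exactly when Brass Take ends (back-to-back, no overlap); Brass Take is clear from here.
Tech Tracking starts before Soloist Block ends → Soloist Block and Tech Tracking overlap.
Sectional Block starts after Soloist Block ends; Soloist Block is clear from here.
Sectional Block starts before Tech Tracking ends → Tech Tracking and Sectional Block overlap.
Dress Session starts after Tech Tracking ends.
Dress Session starts before Sectional Block ends → Sectional Block and Dress Session overlap.
Overlapping pairs: Brass Take & Soloist Block, Brass Take & Tech Tracking, Dress Session & Sectional Block, Sectional Block & Tech Tracking, Soloist Block & Tech Tracking — 5 in total.

5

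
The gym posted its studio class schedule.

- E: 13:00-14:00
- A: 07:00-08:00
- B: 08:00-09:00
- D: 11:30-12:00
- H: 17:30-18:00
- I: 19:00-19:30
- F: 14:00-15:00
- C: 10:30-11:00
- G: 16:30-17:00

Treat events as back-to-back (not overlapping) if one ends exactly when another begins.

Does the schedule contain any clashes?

Sorted by start: A, B, C, D, E, F, G, H, I.
B starts exactly when A ends (back-to-back, no overlap); A is clear from here.
C starts after B ends; B is clear from here.
D starts after C ends; C is clear from here.
E starts after D ends; D is clear from here.
F starts exactly when E ends (back-to-back, no overlap); E is clear from here.
G starts after F ends; F is clear from here.
H starts after G ends; G is clear from here.
I starts after H ends.
Every pair is clear; the schedule has no overlaps.

No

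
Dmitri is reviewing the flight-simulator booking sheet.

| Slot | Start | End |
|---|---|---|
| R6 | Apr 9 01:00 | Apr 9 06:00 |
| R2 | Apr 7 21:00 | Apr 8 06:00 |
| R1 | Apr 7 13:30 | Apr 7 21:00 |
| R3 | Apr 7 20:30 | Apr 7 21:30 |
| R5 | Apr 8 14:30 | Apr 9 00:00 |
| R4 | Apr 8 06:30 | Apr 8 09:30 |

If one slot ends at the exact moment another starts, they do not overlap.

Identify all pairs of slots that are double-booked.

R1 & R3, R2 & R3

Check each pair: they overlap iff neither finishes before the other starts.
Sorted by start: R1, R3, R2, R4, R5, R6.
R3 starts before R1 ends → R1 and R3 overlap.
R2 starts exactly when R1 ends (back-to-back, no overlap), so nothing later overlaps R1 either.
R2 starts before R3 ends → R3 and R2 overlap.
R4 starts after R3 ends, so nothing later overlaps R3 either.
R4 starts after R2 ends, so nothing later overlaps R2 either.
R5 starts after R4 ends, so nothing later overlaps R4 either.
R6 starts after R5 ends.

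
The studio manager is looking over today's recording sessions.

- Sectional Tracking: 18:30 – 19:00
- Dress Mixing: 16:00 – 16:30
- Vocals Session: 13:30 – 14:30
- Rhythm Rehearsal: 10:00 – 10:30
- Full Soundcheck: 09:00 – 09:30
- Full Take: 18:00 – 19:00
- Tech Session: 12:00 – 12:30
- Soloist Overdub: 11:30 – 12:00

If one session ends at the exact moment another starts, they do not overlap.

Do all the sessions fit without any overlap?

Check each pair: they overlap iff neither finishes before the other starts.
Sorted by start: Full Soundcheck, Rhythm Rehearsal, Soloist Overdub, Tech Session, Vocals Session, Dress Mixing, Full Take, Sectional Tracking.
Rhythm Rehearsal starts after Full Soundcheck ends — done with Full Soundcheck.
Soloist Overdub starts after Rhythm Rehearsal ends — done with Rhythm Rehearsal.
Tech Session starts exactly when Soloist Overdub ends (back-to-back, no overlap) — done with Soloist Overdub.
Vocals Session starts after Tech Session ends — done with Tech Session.
Dress Mixing starts after Vocals Session ends — done with Vocals Session.
Full Take starts after Dress Mixing ends — done with Dress Mixing.
Sectional Tracking starts before Full Take ends → Full Take and Sectional Tracking overlap.
That's a conflict, so the schedule is not conflict-free.

No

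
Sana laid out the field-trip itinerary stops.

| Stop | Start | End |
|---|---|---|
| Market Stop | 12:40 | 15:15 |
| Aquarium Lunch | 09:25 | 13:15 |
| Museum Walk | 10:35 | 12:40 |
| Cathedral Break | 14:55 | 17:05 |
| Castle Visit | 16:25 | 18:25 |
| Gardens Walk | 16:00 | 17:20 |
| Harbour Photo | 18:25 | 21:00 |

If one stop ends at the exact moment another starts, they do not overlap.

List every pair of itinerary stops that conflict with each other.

Aquarium Lunch & Market Stop, Aquarium Lunch & Museum Walk, Castle Visit & Cathedral Break, Castle Visit & Gardens Walk, Cathedral Break & Gardens Walk, Cathedral Break & Market Stop

Sorted by start: Aquarium Lunch, Museum Walk, Market Stop, Cathedral Break, Gardens Walk, Castle Visit, Harbour Photo.
Museum Walk starts before Aquarium Lunch ends → Aquarium Lunch and Museum Walk overlap.
Market Stop starts before Aquarium Lunch ends → Aquarium Lunch and Market Stop overlap.
Cathedral Break starts after Aquarium Lunch ends, so nothing later overlaps Aquarium Lunch either.
Market Stop starts exactly when Museum Walk ends (back-to-back, no overlap), so nothing later overlaps Museum Walk either.
Cathedral Break starts before Market Stop ends → Market Stop and Cathedral Break overlap.
Gardens Walk starts after Market Stop ends, so nothing later overlaps Market Stop either.
Gardens Walk starts before Cathedral Break ends → Cathedral Break and Gardens Walk overlap.
Castle Visit starts before Cathedral Break ends → Cathedral Break and Castle Visit overlap.
Harbour Photo starts after Cathedral Break ends.
Castle Visit starts before Gardens Walk ends → Gardens Walk and Castle Visit overlap.
Harbour Photo starts after Gardens Walk ends.
Harbour Photo starts exactly when Castle Visit ends (back-to-back, no overlap).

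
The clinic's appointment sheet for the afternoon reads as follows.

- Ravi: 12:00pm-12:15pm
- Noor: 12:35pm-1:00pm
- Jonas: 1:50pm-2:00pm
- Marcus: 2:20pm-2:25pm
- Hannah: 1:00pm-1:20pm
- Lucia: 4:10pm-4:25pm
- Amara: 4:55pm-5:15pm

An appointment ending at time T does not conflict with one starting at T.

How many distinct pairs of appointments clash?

0

Sorted by start: Ravi, Noor, Hannah, Jonas, Marcus, Lucia, Amara.
Noor starts after Ravi ends — done with Ravi.
Hannah starts exactly when Noor ends (back-to-back, no overlap) — done with Noor.
Jonas starts after Hannah ends — done with Hannah.
Marcus starts after Jonas ends — done with Jonas.
Lucia starts after Marcus ends — done with Marcus.
Amara starts after Lucia ends.
No pair overlaps.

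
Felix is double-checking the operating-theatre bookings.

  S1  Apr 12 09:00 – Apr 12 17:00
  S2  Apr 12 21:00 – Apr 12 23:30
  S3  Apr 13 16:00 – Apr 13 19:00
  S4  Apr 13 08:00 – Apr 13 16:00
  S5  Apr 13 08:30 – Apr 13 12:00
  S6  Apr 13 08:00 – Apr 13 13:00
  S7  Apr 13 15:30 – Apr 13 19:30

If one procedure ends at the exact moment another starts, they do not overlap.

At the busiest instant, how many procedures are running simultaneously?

3

Sweep the timeline, counting +1 at each start and −1 at each end (ends before starts at a tie):
Apr 12 09:00 start S1 → 1
Apr 12 17:00 end S1 → 0
Apr 12 21:00 start S2 → 1
Apr 12 23:30 end S2 → 0
Apr 13 08:00 start S4 → 1
Apr 13 08:00 start S6 → 2
Apr 13 08:30 start S5 → 3
Apr 13 12:00 end S5 → 2
Apr 13 13:00 end S6 → 1
Apr 13 15:30 start S7 → 2
Apr 13 16:00 end S4 → 1
Apr 13 16:00 start S3 → 2
Apr 13 19:00 end S3 → 1
Apr 13 19:30 end S7 → 0
Peak is 3, at Apr 13 08:30 (S4, S5, S6).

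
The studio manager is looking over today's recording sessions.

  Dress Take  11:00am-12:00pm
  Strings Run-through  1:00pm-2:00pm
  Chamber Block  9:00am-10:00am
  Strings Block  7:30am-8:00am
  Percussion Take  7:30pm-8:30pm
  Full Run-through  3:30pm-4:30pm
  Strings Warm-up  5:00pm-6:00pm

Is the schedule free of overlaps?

Yes

Sorted by start: Strings Block, Chamber Block, Dress Take, Strings Run-through, Full Run-through, Strings Warm-up, Percussion Take.
Chamber Block starts after Strings Block ends; Strings Block is clear from here.
Dress Take starts after Chamber Block ends; Chamber Block is clear from here.
Strings Run-through starts after Dress Take ends; Dress Take is clear from here.
Full Run-through starts after Strings Run-through ends; Strings Run-through is clear from here.
Strings Warm-up starts after Full Run-through ends; Full Run-through is clear from here.
Percussion Take starts after Strings Warm-up ends.
Every pair is clear; the schedule has no overlaps.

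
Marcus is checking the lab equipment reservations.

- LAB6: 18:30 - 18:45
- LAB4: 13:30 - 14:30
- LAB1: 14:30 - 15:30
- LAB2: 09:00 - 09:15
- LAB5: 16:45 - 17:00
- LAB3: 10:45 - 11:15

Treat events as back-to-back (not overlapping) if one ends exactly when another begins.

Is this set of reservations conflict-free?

Sorted by start: LAB2, LAB3, LAB4, LAB1, LAB5, LAB6.
LAB3 starts after LAB2 ends — done with LAB2.
LAB4 starts after LAB3 ends — done with LAB3.
LAB1 starts exactly when LAB4 ends (back-to-back, no overlap) — done with LAB4.
LAB5 starts after LAB1 ends — done with LAB1.
LAB6 starts after LAB5 ends.
Every pair is clear; the schedule has no overlaps.

Yes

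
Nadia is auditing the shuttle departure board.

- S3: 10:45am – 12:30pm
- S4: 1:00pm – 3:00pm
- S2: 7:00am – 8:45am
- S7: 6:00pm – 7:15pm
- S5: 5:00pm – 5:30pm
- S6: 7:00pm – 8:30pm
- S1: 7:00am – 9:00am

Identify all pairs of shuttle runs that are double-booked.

S1 & S2, S6 & S7

Sorted by start: S1, S2, S3, S4, S5, S7, S6.
S2 starts before S1 ends → S1 and S2 overlap.
S3 starts after S1 ends — done with S1.
S3 starts after S2 ends — done with S2.
S4 starts after S3 ends — done with S3.
S5 starts after S4 ends — done with S4.
S7 starts after S5 ends — done with S5.
S6 starts before S7 ends → S7 and S6 overlap.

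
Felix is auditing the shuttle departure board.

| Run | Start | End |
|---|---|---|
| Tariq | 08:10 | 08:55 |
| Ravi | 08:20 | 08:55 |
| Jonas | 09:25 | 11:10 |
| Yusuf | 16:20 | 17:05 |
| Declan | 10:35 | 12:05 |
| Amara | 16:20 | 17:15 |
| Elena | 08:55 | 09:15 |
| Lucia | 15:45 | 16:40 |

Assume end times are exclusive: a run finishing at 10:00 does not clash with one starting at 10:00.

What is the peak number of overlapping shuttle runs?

Sweep the timeline, counting +1 at each start and −1 at each end (ends before starts at a tie):
08:10 start Tariq → 1
08:20 start Ravi → 2
08:55 end Ravi → 1
08:55 end Tariq → 0
08:55 start Elena → 1
09:15 end Elena → 0
09:25 start Jonas → 1
10:35 start Declan → 2
11:10 end Jonas → 1
12:05 end Declan → 0
15:45 start Lucia → 1
16:20 start Amara → 2
16:20 start Yusuf → 3
16:40 end Lucia → 2
17:05 end Yusuf → 1
17:15 end Amara → 0
Peak is 3, at 16:20 (Amara, Lucia, Yusuf).

3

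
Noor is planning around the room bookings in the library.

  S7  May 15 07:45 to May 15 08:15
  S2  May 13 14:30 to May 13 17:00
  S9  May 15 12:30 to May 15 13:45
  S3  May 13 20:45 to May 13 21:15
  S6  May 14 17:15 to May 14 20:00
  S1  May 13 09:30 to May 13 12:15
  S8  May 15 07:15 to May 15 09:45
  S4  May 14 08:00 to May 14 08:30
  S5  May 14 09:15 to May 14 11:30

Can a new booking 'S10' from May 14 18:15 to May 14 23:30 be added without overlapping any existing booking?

No — it overlaps S6

S1: ends May 13 12:15 at or before S10 starts May 14 18:15 → clear.
S2: ends May 13 17:00 at or before S10 starts May 14 18:15 → clear.
S3: ends May 13 21:15 at or before S10 starts May 14 18:15 → clear.
S4: ends May 14 08:30 at or before S10 starts May 14 18:15 → clear.
S5: ends May 14 11:30 at or before S10 starts May 14 18:15 → clear.
S6: starts May 14 17:15 before S10 ends May 14 23:30, and ends May 14 20:00 after S10 starts May 14 18:15 → overlap.
S8: starts May 15 07:15 at or after S10 ends May 14 23:30 → clear.
S7: starts May 15 07:45 at or after S10 ends May 14 23:30 → clear.
S9: starts May 15 12:30 at or after S10 ends May 14 23:30 → clear.
S10 overlaps S6.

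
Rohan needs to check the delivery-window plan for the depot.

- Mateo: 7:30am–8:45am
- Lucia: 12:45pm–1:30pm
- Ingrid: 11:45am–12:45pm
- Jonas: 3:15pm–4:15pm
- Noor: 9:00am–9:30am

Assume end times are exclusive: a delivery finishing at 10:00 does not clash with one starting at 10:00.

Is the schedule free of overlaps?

Yes

Sorted by start: Mateo, Noor, Ingrid, Lucia, Jonas.
Noor starts after Mateo ends; Mateo is clear from here.
Ingrid starts after Noor ends; Noor is clear from here.
Lucia starts exactly when Ingrid ends (back-to-back, no overlap); Ingrid is clear from here.
Jonas starts after Lucia ends.
Every pair is clear; the schedule has no overlaps.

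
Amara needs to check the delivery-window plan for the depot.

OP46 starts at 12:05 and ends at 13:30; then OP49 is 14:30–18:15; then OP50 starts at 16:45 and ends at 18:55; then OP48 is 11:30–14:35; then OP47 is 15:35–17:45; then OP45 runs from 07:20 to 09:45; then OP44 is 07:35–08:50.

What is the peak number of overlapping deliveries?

Sweep the timeline, counting +1 at each start and −1 at each end (ends before starts at a tie):
07:20 start OP45 → 1
07:35 start OP44 → 2
08:50 end OP44 → 1
09:45 end OP45 → 0
11:30 start OP48 → 1
12:05 start OP46 → 2
13:30 end OP46 → 1
14:30 start OP49 → 2
14:35 end OP48 → 1
15:35 start OP47 → 2
16:45 start OP50 → 3
17:45 end OP47 → 2
18:15 end OP49 → 1
18:55 end OP50 → 0
Peak is 3, at 16:45 (OP47, OP49, OP50).

3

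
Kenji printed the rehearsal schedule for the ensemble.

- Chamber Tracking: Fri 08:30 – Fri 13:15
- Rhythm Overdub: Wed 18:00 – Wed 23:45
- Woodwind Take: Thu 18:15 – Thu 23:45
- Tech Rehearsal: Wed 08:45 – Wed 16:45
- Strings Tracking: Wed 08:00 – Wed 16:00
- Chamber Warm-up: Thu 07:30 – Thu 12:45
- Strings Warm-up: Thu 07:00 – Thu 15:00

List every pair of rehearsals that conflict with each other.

Chamber Warm-up & Strings Warm-up, Strings Tracking & Tech Rehearsal

Sorted by start: Strings Tracking, Tech Rehearsal, Rhythm Overdub, Strings Warm-up, Chamber Warm-up, Woodwind Take, Chamber Tracking.
Tech Rehearsal starts before Strings Tracking ends → Strings Tracking and Tech Rehearsal overlap.
Rhythm Overdub starts after Strings Tracking ends — done with Strings Tracking.
Rhythm Overdub starts after Tech Rehearsal ends — done with Tech Rehearsal.
Strings Warm-up starts after Rhythm Overdub ends — done with Rhythm Overdub.
Chamber Warm-up starts before Strings Warm-up ends → Strings Warm-up and Chamber Warm-up overlap.
Woodwind Take starts after Strings Warm-up ends — done with Strings Warm-up.
Woodwind Take starts after Chamber Warm-up ends — done with Chamber Warm-up.
Chamber Tracking starts after Woodwind Take ends.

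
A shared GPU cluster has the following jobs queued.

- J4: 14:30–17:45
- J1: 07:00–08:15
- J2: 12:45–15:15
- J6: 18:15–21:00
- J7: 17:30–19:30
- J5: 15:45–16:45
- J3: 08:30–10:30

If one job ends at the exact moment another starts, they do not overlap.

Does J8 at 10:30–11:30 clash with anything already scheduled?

J1: ends 08:15 at or before J8 starts 10:30 → clear.
J3: ends 10:30 at or before J8 starts 10:30 → clear.
J2: starts 12:45 at or after J8 ends 11:30 → clear.
J4: starts 14:30 at or after J8 ends 11:30 → clear.
J5: starts 15:45 at or after J8 ends 11:30 → clear.
J7: starts 17:30 at or after J8 ends 11:30 → clear.
J6: starts 18:15 at or after J8 ends 11:30 → clear.

No — it doesn't clash with anything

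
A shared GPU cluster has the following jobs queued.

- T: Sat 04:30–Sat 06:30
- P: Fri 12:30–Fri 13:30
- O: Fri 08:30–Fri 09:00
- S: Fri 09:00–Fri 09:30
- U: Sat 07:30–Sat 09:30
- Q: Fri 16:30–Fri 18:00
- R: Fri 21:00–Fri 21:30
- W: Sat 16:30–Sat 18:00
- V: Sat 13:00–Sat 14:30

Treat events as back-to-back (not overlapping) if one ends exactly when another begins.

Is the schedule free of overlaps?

Sorted by start: O, S, P, Q, R, T, U, V, W.
S starts exactly when O ends (back-to-back, no overlap); O is clear from here.
P starts after S ends; S is clear from here.
Q starts after P ends; P is clear from here.
R starts after Q ends; Q is clear from here.
T starts after R ends; R is clear from here.
U starts after T ends; T is clear from here.
V starts after U ends; U is clear from here.
W starts after V ends.
Every pair is clear; the schedule has no overlaps.

Yes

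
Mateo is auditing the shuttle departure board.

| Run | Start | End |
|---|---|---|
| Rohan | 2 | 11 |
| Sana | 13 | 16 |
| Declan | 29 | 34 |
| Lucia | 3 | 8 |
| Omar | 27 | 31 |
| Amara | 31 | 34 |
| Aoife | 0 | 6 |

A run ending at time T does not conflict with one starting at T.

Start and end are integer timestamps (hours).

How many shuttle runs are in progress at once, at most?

Walk through starts and ends in time order (an end at T is processed before a start at T):
0 start Aoife → 1
2 start Rohan → 2
3 start Lucia → 3
6 end Aoife → 2
8 end Lucia → 1
11 end Rohan → 0
13 start Sana → 1
16 end Sana → 0
27 start Omar → 1
29 start Declan → 2
31 end Omar → 1
31 start Amara → 2
34 end Amara → 1
34 end Declan → 0
Peak is 3, at 3 (Aoife, Lucia, Rohan).

3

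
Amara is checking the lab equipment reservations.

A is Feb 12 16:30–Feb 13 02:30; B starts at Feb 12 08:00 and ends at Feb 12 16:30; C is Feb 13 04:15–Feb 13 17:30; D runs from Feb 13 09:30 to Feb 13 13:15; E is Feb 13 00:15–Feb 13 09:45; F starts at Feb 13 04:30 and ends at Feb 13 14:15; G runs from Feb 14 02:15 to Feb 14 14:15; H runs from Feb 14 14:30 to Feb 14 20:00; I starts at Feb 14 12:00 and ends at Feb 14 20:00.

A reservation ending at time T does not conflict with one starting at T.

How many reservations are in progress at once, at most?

Walk through starts and ends in time order (an end at T is processed before a start at T):
Feb 12 08:00 start B → 1
Feb 12 16:30 end B → 0
Feb 12 16:30 start A → 1
Feb 13 00:15 start E → 2
Feb 13 02:30 end A → 1
Feb 13 04:15 start C → 2
Feb 13 04:30 start F → 3
Feb 13 09:30 start D → 4
Feb 13 09:45 end E → 3
Feb 13 13:15 end D → 2
Feb 13 14:15 end F → 1
Feb 13 17:30 end C → 0
Feb 14 02:15 start G → 1
Feb 14 12:00 start I → 2
Feb 14 14:15 end G → 1
Feb 14 14:30 start H → 2
Feb 14 20:00 end H → 1
Feb 14 20:00 end I → 0
Peak is 4, at Feb 13 09:30 (C, D, E, F).

4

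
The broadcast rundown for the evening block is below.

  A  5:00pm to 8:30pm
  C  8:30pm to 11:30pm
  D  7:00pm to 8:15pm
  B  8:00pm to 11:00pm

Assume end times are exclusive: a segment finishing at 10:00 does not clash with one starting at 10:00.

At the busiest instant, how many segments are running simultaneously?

3

Sort all start/end points and keep a running count:
5:00pm start A → 1
7:00pm start D → 2
8:00pm start B → 3
8:15pm end D → 2
8:30pm end A → 1
8:30pm start C → 2
11:00pm end B → 1
11:30pm end C → 0
Peak is 3, at 8:00pm (A, B, D).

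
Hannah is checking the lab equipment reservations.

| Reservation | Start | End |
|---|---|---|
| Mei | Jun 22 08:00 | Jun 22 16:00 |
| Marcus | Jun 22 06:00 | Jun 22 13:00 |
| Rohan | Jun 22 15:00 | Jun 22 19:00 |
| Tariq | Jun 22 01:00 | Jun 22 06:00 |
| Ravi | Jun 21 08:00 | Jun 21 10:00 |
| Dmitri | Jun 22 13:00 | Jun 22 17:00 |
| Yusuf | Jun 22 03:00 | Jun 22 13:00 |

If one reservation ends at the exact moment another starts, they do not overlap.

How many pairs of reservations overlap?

Sorted by start: Ravi, Tariq, Yusuf, Marcus, Mei, Dmitri, Rohan.
Tariq starts after Ravi ends, so nothing later overlaps Ravi either.
Yusuf starts before Tariq ends → Tariq and Yusuf overlap.
Marcus starts exactly when Tariq ends (back-to-back, no overlap), so nothing later overlaps Tariq either.
Marcus starts before Yusuf ends → Yusuf and Marcus overlap.
Mei starts before Yusuf ends → Yusuf and Mei overlap.
Dmitri starts exactly when Yusuf ends (back-to-back, no overlap), so nothing later overlaps Yusuf either.
Mei starts before Marcus ends → Marcus and Mei overlap.
Dmitri starts exactly when Marcus ends (back-to-back, no overlap), so nothing later overlaps Marcus either.
Dmitri starts before Mei ends → Mei and Dmitri overlap.
Rohan starts before Mei ends → Mei and Rohan overlap.
Rohan starts before Dmitri ends → Dmitri and Rohan overlap.
Overlapping pairs: Dmitri & Mei, Dmitri & Rohan, Marcus & Mei, Marcus & Yusuf, Mei & Rohan, Mei & Yusuf, Tariq & Yusuf — 7 in total.

7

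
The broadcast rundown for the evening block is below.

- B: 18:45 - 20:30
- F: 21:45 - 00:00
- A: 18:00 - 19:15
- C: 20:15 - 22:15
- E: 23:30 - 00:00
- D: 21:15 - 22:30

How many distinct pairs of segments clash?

6

Sorted by start: A, B, C, D, F, E.
B starts before A ends → A and B overlap.
C starts after A ends, so nothing later overlaps A either.
C starts before B ends → B and C overlap.
D starts after B ends, so nothing later overlaps B either.
D starts before C ends → C and D overlap.
F starts before C ends → C and F overlap.
E starts after C ends.
F starts before D ends → D and F overlap.
E starts after D ends.
E starts before F ends → F and E overlap.
Overlapping pairs: A & B, B & C, C & D, C & F, D & F, E & F — 6 in total.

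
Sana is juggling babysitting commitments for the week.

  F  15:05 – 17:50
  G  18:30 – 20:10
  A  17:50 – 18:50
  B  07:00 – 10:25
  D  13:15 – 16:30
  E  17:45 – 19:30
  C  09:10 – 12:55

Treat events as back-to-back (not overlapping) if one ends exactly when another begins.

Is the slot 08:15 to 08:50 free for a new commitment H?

No — it overlaps B

B: starts 07:00 before H ends 08:50, and ends 10:25 after H starts 08:15 → overlap.
C: starts 09:10 at or after H ends 08:50 → clear.
D: starts 13:15 at or after H ends 08:50 → clear.
F: starts 15:05 at or after H ends 08:50 → clear.
E: starts 17:45 at or after H ends 08:50 → clear.
A: starts 17:50 at or after H ends 08:50 → clear.
G: starts 18:30 at or after H ends 08:50 → clear.
H overlaps B.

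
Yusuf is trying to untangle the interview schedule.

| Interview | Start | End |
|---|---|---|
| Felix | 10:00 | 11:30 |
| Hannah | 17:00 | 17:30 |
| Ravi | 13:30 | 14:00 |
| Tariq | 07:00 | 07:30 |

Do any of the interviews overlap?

Sorted by start: Tariq, Felix, Ravi, Hannah.
Felix starts after Tariq ends; Tariq is clear from here.
Ravi starts after Felix ends; Felix is clear from here.
Hannah starts after Ravi ends.
Every pair is clear; the schedule has no overlaps.

No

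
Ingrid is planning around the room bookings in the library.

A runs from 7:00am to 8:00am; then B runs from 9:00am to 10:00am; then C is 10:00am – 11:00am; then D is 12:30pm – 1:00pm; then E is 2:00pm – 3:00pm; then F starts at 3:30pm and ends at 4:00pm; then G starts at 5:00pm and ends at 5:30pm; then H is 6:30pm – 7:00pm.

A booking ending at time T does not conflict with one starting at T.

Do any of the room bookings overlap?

No

Sorted by start: A, B, C, D, E, F, G, H.
B starts after A ends; A is clear from here.
C starts exactly when B ends (back-to-back, no overlap); B is clear from here.
D starts after C ends; C is clear from here.
E starts after D ends; D is clear from here.
F starts after E ends; E is clear from here.
G starts after F ends; F is clear from here.
H starts after G ends.
Every pair is clear; the schedule has no overlaps.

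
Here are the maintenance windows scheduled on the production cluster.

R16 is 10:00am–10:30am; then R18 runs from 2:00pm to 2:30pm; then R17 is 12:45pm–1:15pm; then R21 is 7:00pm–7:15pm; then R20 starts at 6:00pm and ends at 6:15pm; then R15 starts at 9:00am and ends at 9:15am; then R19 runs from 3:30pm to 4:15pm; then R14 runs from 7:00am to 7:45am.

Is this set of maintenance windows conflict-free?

Yes

Two intervals overlap when each starts before the other ends.
Sorted by start: R14, R15, R16, R17, R18, R19, R20, R21.
R15 starts after R14 ends, so nothing later overlaps R14 either.
R16 starts after R15 ends, so nothing later overlaps R15 either.
R17 starts after R16 ends, so nothing later overlaps R16 either.
R18 starts after R17 ends, so nothing later overlaps R17 either.
R19 starts after R18 ends, so nothing later overlaps R18 either.
R20 starts after R19 ends, so nothing later overlaps R19 either.
R21 starts after R20 ends.
Every pair is clear; the schedule has no overlaps.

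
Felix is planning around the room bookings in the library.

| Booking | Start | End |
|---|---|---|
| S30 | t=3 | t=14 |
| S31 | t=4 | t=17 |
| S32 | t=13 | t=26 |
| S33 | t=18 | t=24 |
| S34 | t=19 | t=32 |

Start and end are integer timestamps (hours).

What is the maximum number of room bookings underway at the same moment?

3

Sort all start/end points and keep a running count:
t=3 start S30 → 1
t=4 start S31 → 2
t=13 start S32 → 3
t=14 end S30 → 2
t=17 end S31 → 1
t=18 start S33 → 2
t=19 start S34 → 3
t=24 end S33 → 2
t=26 end S32 → 1
t=32 end S34 → 0
Peak is 3, at t=13 (S30, S31, S32).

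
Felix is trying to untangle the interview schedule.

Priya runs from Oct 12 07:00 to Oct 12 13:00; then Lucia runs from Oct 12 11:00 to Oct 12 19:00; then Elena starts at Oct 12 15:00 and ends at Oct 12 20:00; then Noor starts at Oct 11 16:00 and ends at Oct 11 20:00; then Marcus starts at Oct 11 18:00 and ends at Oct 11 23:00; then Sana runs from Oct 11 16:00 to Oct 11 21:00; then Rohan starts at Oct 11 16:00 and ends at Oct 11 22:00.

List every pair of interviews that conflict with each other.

Elena & Lucia, Lucia & Priya, Marcus & Noor, Marcus & Rohan, Marcus & Sana, Noor & Rohan, Noor & Sana, Rohan & Sana

Two intervals overlap when each starts before the other ends.
Sorted by start: Sana, Rohan, Noor, Marcus, Priya, Lucia, Elena.
Rohan starts before Sana ends → Sana and Rohan overlap.
Noor starts before Sana ends → Sana and Noor overlap.
Marcus starts before Sana ends → Sana and Marcus overlap.
Priya starts after Sana ends — done with Sana.
Noor starts before Rohan ends → Rohan and Noor overlap.
Marcus starts before Rohan ends → Rohan and Marcus overlap.
Priya starts after Rohan ends — done with Rohan.
Marcus starts before Noor ends → Noor and Marcus overlap.
Priya starts after Noor ends — done with Noor.
Priya starts after Marcus ends — done with Marcus.
Lucia starts before Priya ends → Priya and Lucia overlap.
Elena starts after Priya ends.
Elena starts before Lucia ends → Lucia and Elena overlap.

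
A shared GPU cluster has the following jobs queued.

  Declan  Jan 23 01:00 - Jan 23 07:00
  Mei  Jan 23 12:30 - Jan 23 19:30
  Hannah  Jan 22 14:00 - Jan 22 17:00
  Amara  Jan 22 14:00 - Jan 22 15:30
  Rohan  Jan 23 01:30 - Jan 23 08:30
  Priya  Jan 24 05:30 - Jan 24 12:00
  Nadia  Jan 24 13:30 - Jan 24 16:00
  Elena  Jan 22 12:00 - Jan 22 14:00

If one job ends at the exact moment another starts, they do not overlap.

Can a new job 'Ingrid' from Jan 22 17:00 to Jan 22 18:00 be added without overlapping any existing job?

Yes — the slot is free

Elena: ends Jan 22 14:00 at or before Ingrid starts Jan 22 17:00 → clear.
Amara: ends Jan 22 15:30 at or before Ingrid starts Jan 22 17:00 → clear.
Hannah: ends Jan 22 17:00 at or before Ingrid starts Jan 22 17:00 → clear.
Declan: starts Jan 23 01:00 at or after Ingrid ends Jan 22 18:00 → clear.
Rohan: starts Jan 23 01:30 at or after Ingrid ends Jan 22 18:00 → clear.
Mei: starts Jan 23 12:30 at or after Ingrid ends Jan 22 18:00 → clear.
Priya: starts Jan 24 05:30 at or after Ingrid ends Jan 22 18:00 → clear.
Nadia: starts Jan 24 13:30 at or after Ingrid ends Jan 22 18:00 → clear.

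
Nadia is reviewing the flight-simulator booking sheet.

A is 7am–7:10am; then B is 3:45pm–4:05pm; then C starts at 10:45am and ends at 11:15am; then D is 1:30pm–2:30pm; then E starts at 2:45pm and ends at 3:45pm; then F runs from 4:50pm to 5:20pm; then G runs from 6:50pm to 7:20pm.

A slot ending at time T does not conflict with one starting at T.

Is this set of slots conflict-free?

Sorted by start: A, C, D, E, B, F, G.
C starts after A ends, so nothing later overlaps A either.
D starts after C ends, so nothing later overlaps C either.
E starts after D ends, so nothing later overlaps D either.
B starts exactly when E ends (back-to-back, no overlap), so nothing later overlaps E either.
F starts after B ends, so nothing later overlaps B either.
G starts after F ends.
Every pair is clear; the schedule has no overlaps.

Yes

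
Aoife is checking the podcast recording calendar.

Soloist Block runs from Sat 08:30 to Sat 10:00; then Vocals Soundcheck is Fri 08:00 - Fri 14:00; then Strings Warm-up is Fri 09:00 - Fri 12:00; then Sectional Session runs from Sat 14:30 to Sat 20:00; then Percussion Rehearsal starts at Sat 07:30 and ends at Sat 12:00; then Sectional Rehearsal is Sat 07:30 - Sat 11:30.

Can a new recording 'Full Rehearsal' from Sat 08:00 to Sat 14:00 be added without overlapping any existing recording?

Vocals Soundcheck: ends Fri 14:00 at or before Full Rehearsal starts Sat 08:00 → clear.
Strings Warm-up: ends Fri 12:00 at or before Full Rehearsal starts Sat 08:00 → clear.
Sectional Rehearsal: starts Sat 07:30 before Full Rehearsal ends Sat 14:00, and ends Sat 11:30 after Full Rehearsal starts Sat 08:00 → overlap.
Percussion Rehearsal: starts Sat 07:30 before Full Rehearsal ends Sat 14:00, and ends Sat 12:00 after Full Rehearsal starts Sat 08:00 → overlap.
Soloist Block: starts Sat 08:30 before Full Rehearsal ends Sat 14:00, and ends Sat 10:00 after Full Rehearsal starts Sat 08:00 → overlap.
Sectional Session: starts Sat 14:30 at or after Full Rehearsal ends Sat 14:00 → clear.
Full Rehearsal overlaps Soloist Block, Sectional Rehearsal, Percussion Rehearsal.

No — it overlaps Percussion Rehearsal, Sectional Rehearsal, Soloist Block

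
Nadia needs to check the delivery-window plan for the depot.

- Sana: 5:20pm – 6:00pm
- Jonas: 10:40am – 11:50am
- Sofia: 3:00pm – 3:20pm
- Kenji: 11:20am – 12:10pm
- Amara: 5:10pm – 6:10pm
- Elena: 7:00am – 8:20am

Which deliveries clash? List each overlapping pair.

Sorted by start: Elena, Jonas, Kenji, Sofia, Amara, Sana.
Jonas starts after Elena ends, so Elena has no further overlaps.
Kenji starts before Jonas ends → Jonas and Kenji overlap.
Sofia starts after Jonas ends, so Jonas has no further overlaps.
Sofia starts after Kenji ends, so Kenji has no further overlaps.
Amara starts after Sofia ends, so Sofia has no further overlaps.
Sana starts before Amara ends → Amara and Sana overlap.

Amara & Sana, Jonas & Kenji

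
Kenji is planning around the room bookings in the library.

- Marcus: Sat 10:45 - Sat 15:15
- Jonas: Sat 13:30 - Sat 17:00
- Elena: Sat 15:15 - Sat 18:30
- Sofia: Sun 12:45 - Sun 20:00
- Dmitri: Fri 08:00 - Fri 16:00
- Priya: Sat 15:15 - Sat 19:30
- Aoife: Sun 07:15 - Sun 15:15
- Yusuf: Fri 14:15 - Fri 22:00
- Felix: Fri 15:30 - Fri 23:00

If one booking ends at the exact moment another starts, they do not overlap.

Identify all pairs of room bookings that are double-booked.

Sorted by start: Dmitri, Yusuf, Felix, Marcus, Jonas, Priya, Elena, Aoife, Sofia.
Yusuf starts before Dmitri ends → Dmitri and Yusuf overlap.
Felix starts before Dmitri ends → Dmitri and Felix overlap.
Marcus starts after Dmitri ends — done with Dmitri.
Felix starts before Yusuf ends → Yusuf and Felix overlap.
Marcus starts after Yusuf ends — done with Yusuf.
Marcus starts after Felix ends — done with Felix.
Jonas starts before Marcus ends → Marcus and Jonas overlap.
Priya starts exactly when Marcus ends (back-to-back, no overlap) — done with Marcus.
Priya starts before Jonas ends → Jonas and Priya overlap.
Elena starts before Jonas ends → Jonas and Elena overlap.
Aoife starts after Jonas ends — done with Jonas.
Elena starts before Priya ends → Priya and Elena overlap.
Aoife starts after Priya ends — done with Priya.
Aoife starts after Elena ends — done with Elena.
Sofia starts before Aoife ends → Aoife and Sofia overlap.

Aoife & Sofia, Dmitri & Felix, Dmitri & Yusuf, Elena & Jonas, Elena & Priya, Felix & Yusuf, Jonas & Marcus, Jonas & Priya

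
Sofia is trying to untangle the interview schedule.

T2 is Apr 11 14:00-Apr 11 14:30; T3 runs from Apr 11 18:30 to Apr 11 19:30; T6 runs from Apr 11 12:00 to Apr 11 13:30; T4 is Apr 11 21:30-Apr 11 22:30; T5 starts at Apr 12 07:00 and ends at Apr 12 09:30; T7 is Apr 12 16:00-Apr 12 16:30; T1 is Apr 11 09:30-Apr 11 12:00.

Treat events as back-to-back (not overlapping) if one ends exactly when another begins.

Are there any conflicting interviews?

No

Sorted by start: T1, T6, T2, T3, T4, T5, T7.
T6 starts exactly when T1 ends (back-to-back, no overlap) — done with T1.
T2 starts after T6 ends — done with T6.
T3 starts after T2 ends — done with T2.
T4 starts after T3 ends — done with T3.
T5 starts after T4 ends — done with T4.
T7 starts after T5 ends.
Every pair is clear; the schedule has no overlaps.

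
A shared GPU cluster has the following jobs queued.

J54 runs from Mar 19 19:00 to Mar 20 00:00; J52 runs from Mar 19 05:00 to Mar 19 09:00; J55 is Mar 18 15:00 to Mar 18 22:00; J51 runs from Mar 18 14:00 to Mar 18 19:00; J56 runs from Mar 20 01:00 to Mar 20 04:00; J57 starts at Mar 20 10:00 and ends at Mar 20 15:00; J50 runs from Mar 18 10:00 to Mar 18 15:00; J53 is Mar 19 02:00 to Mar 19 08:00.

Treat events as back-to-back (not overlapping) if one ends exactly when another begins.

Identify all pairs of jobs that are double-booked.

J50 & J51, J51 & J55, J52 & J53

Sorted by start: J50, J51, J55, J53, J52, J54, J56, J57.
J51 starts before J50 ends → J50 and J51 overlap.
J55 starts exactly when J50 ends (back-to-back, no overlap), so nothing later overlaps J50 either.
J55 starts before J51 ends → J51 and J55 overlap.
J53 starts after J51 ends, so nothing later overlaps J51 either.
J53 starts after J55 ends, so nothing later overlaps J55 either.
J52 starts before J53 ends → J53 and J52 overlap.
J54 starts after J53 ends, so nothing later overlaps J53 either.
J54 starts after J52 ends, so nothing later overlaps J52 either.
J56 starts after J54 ends, so nothing later overlaps J54 either.
J57 starts after J56 ends.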